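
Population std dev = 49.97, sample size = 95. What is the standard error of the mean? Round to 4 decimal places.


SE = sigma / sqrt(n)
sqrt(95) ≈ 9.746794
SE = 49.97 / 9.746794 ≈ 5.126814

5.1268


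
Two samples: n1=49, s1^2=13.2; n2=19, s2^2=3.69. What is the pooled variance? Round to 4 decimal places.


sp^2 = ((n1-1)*s1^2 + (n2-1)*s2^2)/(n1+n2-2)
(n1-1)*s1^2 = 48 * 13.2 = 633.6
(n2-1)*s2^2 = 18 * 3.69 = 66.42
numerator = 633.6 + 66.42 = 700.02
n1+n2-2 = 66
sp^2 = 700.02 / 66 = 11667/1100 ≈ 10.606364

10.6064


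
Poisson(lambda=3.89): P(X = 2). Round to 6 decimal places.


P = e^(-lam) * lam^k / k!
e^(-3.89) ≈ 0.02044535
lam^k = 3.89^2 = 15.1321
k! = 2! = 2
P = 0.02044535 * 15.1321 / 2 ≈ 0.154691

0.154691


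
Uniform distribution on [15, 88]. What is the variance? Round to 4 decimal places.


Var = (b-a)^2 / 12
(b-a)^2 = (88 - 15)^2 = 5329
Var = 5329/12 ≈ 444.083333

444.0833


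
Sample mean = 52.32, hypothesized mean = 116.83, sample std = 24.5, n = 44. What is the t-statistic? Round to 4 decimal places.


t = (xbar - mu0) / (s/sqrt(n))
xbar - mu0 = 52.32 - 116.83 = -64.51
sqrt(44) ≈ 6.63324958
s/sqrt(n) = 24.5 / 6.63324958 ≈ 3.69351397
t = -64.51 / 3.69351397 ≈ -17.465752

-17.4658


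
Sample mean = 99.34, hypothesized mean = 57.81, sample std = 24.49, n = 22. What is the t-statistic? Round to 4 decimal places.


t = (xbar - mu0) / (s/sqrt(n))
xbar - mu0 = 99.34 - 57.81 = 41.53
sqrt(22) ≈ 4.69041576
s/sqrt(n) = 24.49 / 4.69041576 ≈ 5.22128554
t = 41.53 / 5.22128554 ≈ 7.953980

7.9540


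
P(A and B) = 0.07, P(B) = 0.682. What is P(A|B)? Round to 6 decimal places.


P(A|B) = P(A and B) / P(B) = 0.07 / 0.682 = 35/341 ≈ 0.10263930

0.102639


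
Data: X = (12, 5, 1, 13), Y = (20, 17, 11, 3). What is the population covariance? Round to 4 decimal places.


Cov = (1/n)*sum((xi-xbar)(yi-ybar))
n = 4, xbar = 31/4 = 7.75, ybar = 51/4 = 12.75
sum((xi-xbar)(yi-ybar)) = -20.25
Cov = -20.25 / 4 = -5.0625

-5.0625


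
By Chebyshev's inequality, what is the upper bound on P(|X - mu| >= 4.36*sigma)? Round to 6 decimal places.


P <= 1/k^2
k^2 = 4.36^2 = 19.0096
1/k^2 = 1 / 19.0096 ≈ 0.05260500

0.052605


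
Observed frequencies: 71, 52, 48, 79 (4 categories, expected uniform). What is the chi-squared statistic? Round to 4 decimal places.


chi2 = sum((O-E)^2/E), E = total/4
total = 250, E = 250/4 = 62.5
(71 - 62.5)^2 / 62.5 = 72.25 / 62.5 = 1.156
(52 - 62.5)^2 / 62.5 = 110.25 / 62.5 = 1.764
(48 - 62.5)^2 / 62.5 = 210.25 / 62.5 = 3.364
(79 - 62.5)^2 / 62.5 = 272.25 / 62.5 = 4.356
chi2 = 10.64

10.6400


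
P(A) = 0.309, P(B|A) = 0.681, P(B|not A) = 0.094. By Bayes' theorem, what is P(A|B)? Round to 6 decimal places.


P(A|B) = P(B|A)*P(A) / P(B), P(B) = P(B|A)*P(A) + P(B|not A)*P(not A)
P(B|A)*P(A) = 0.681 * 0.309 = 0.210429
P(B|not A)*P(not A) = 0.094 * 0.691 = 0.064954
P(B) = 0.210429 + 0.064954 = 0.275383
P(A|B) = 0.210429 / 0.275383 ≈ 0.76413214

0.764132


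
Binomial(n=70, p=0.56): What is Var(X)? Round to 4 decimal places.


Var = n*p*(1-p) = 70 * 0.56 * 0.44 = 17.248

17.2480


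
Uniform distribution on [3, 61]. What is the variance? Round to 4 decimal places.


Var = (b-a)^2 / 12
(b-a)^2 = (61 - 3)^2 = 3364
Var = 3364/12 ≈ 280.333333

280.3333


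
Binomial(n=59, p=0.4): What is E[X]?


E[X] = n*p = 59 * 0.4 = 23.6

23.6


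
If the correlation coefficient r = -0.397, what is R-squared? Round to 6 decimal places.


R^2 = r^2 = (-0.397)^2 = 0.157609

0.157609


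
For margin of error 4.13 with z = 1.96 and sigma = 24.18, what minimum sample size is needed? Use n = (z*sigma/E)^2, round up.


z*sigma/E = 1.96 * 24.18 / 4.13 = 16926/1475 ≈ 11.475254
(z*sigma/E)^2 ≈ 131.681460
round up: n = 132

132


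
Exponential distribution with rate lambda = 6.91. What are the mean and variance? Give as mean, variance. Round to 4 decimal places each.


mean = 1/lam, var = 1/lam^2
mean = 1 / 6.91 = 100/691 ≈ 0.144718
lam^2 = 6.91^2 = 47.7481
var = 1 / 47.7481 ≈ 0.020943

0.1447, 0.0209


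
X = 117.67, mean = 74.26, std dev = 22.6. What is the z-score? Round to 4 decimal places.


z = (X - mu) / sigma
X - mu = 117.67 - 74.26 = 43.41
z = 43.41 / 22.6 = 4341/2260 ≈ 1.920796

1.9208


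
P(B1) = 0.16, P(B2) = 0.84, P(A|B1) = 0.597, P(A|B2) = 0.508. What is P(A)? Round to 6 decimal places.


P(A) = P(A|B1)*P(B1) + P(A|B2)*P(B2)
P(A|B1)*P(B1) = 0.597 * 0.16 = 0.09552
P(A|B2)*P(B2) = 0.508 * 0.84 = 0.42672
P(A) = 0.09552 + 0.42672 = 0.52224

0.522240


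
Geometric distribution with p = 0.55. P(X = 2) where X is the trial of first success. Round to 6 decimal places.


P = (1-p)^(k-1) * p
(1-p)^(k-1) = 0.45^1 = 0.45
P = 0.45 * 0.55 = 0.2475

0.247500


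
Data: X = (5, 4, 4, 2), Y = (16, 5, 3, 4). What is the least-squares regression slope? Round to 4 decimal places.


b = sum((xi-xbar)(yi-ybar)) / sum((xi-xbar)^2)
n = 4, xbar = 15/4 = 3.75, ybar = 28/4 = 7
Sxy = sum((xi-xbar)(yi-ybar)) = 15
Sxx = sum((xi-xbar)^2) = 4.75
b = Sxy / Sxx = 60/19 ≈ 3.157895

3.1579


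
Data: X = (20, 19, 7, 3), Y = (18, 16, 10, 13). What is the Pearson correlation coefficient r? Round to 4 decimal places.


r = sum((xi-xbar)(yi-ybar)) / sqrt(sum((xi-xbar)^2) * sum((yi-ybar)^2))
n = 4, xbar = 49/4 = 12.25, ybar = 57/4 = 14.25
Sxy = sum((xi-xbar)(yi-ybar)) = 74.75
Sxx = sum((xi-xbar)^2) = 218.75
Syy = sum((yi-ybar)^2) = 36.75
sqrt(Sxx*Syy) ≈ 89.660819
r = Sxy / sqrt(Sxx*Syy) = 74.75 / 89.660819 ≈ 0.833697

0.8337


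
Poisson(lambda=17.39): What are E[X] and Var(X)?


E[X] = Var(X) = lambda = 17.39

17.39, 17.39


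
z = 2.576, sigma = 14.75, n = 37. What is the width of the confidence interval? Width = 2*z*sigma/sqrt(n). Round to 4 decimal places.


width = 2*z*sigma/sqrt(n)
2*z*sigma = 2 * 2.576 * 14.75 = 75.992
sqrt(37) ≈ 6.082763
width = 75.992 / 6.082763 ≈ 12.493008

12.4930


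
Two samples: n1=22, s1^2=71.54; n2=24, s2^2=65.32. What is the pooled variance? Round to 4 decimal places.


sp^2 = ((n1-1)*s1^2 + (n2-1)*s2^2)/(n1+n2-2)
(n1-1)*s1^2 = 21 * 71.54 = 1502.34
(n2-1)*s2^2 = 23 * 65.32 = 1502.36
numerator = 1502.34 + 1502.36 = 3004.7
n1+n2-2 = 44
sp^2 = 3004.7 / 44 = 30047/440 ≈ 68.288636

68.2886


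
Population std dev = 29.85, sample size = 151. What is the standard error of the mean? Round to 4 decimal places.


SE = sigma / sqrt(n)
sqrt(151) ≈ 12.288206
SE = 29.85 / 12.288206 ≈ 2.429159

2.4292


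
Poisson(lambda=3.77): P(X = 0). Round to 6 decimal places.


P = e^(-lam) * lam^k / k!
e^(-3.77) ≈ 0.02305206
lam^k = 3.77^0 = 1
k! = 0! = 1
P = 0.02305206 * 1 / 1 ≈ 0.023052

0.023052


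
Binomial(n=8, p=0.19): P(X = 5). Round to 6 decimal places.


P = C(n,k) * p^k * (1-p)^(n-k)
C(8,5) = 56
p^k = 0.19^5 = 0.0002476099
(1-p)^(n-k) = 0.81^3 = 0.531441
P = 56 * 0.0002476099 * 0.531441 ≈ 0.007369

0.007369


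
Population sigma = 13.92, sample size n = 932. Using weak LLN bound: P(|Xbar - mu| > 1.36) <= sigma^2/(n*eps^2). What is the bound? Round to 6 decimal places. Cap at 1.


bound = min(1, sigma^2/(n*eps^2))
sigma^2 = 13.92^2 = 193.7664
n*eps^2 = 932 * 1.36^2 = 932 * 1.8496 = 1723.8272
sigma^2/(n*eps^2) = 193.7664 / 1723.8272 ≈ 0.11240477

0.112405


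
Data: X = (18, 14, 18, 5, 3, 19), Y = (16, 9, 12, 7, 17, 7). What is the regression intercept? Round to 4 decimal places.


a = ybar - b*xbar, where b = sum((xi-xbar)(yi-ybar)) / sum((xi-xbar)^2)
n = 6, xbar = 77/6 ≈ 12.833333, ybar = 68/6 = 34/3 ≈ 11.333333
Sxy = sum((xi-xbar)(yi-ybar)) = -71/3 ≈ -23.666667
Sxx = sum((xi-xbar)^2) = 1505/6 ≈ 250.833333
b = Sxy / Sxx = -142/1505 ≈ -0.094352
a = 11.333333 - (-0.094352) * 12.833333 = 2697/215 ≈ 12.544186

12.5442


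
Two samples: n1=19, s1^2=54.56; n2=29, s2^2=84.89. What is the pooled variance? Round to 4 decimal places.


sp^2 = ((n1-1)*s1^2 + (n2-1)*s2^2)/(n1+n2-2)
(n1-1)*s1^2 = 18 * 54.56 = 982.08
(n2-1)*s2^2 = 28 * 84.89 = 2376.92
numerator = 982.08 + 2376.92 = 3359
n1+n2-2 = 46
sp^2 = 3359 / 46 = 3359/46 ≈ 73.021739

73.0217


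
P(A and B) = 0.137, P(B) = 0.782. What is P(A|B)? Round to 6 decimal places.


P(A|B) = P(A and B) / P(B) = 0.137 / 0.782 = 137/782 ≈ 0.17519182

0.175192


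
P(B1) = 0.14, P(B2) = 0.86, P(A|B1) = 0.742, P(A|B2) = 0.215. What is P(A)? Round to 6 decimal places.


P(A) = P(A|B1)*P(B1) + P(A|B2)*P(B2)
P(A|B1)*P(B1) = 0.742 * 0.14 = 0.10388
P(A|B2)*P(B2) = 0.215 * 0.86 = 0.1849
P(A) = 0.10388 + 0.1849 = 0.28878

0.288780


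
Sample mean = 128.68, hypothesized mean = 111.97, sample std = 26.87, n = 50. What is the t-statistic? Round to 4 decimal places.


t = (xbar - mu0) / (s/sqrt(n))
xbar - mu0 = 128.68 - 111.97 = 16.71
sqrt(50) ≈ 7.07106781
s/sqrt(n) = 26.87 / 7.07106781 ≈ 3.79999184
t = 16.71 / 3.79999184 ≈ 4.397378

4.3974


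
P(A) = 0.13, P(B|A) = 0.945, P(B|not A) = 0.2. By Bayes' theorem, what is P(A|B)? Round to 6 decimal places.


P(A|B) = P(B|A)*P(A) / P(B), P(B) = P(B|A)*P(A) + P(B|not A)*P(not A)
P(B|A)*P(A) = 0.945 * 0.13 = 0.12285
P(B|not A)*P(not A) = 0.2 * 0.87 = 0.174
P(B) = 0.12285 + 0.174 = 0.29685
P(A|B) = 0.12285 / 0.29685 = 819/1979 ≈ 0.41384538

0.413845


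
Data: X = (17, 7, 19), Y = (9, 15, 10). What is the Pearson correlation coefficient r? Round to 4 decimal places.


r = sum((xi-xbar)(yi-ybar)) / sqrt(sum((xi-xbar)^2) * sum((yi-ybar)^2))
n = 3, xbar = 43/3 ≈ 14.333333, ybar = 34/3 ≈ 11.333333
Sxy = sum((xi-xbar)(yi-ybar)) = -118/3 ≈ -39.333333
Sxx = sum((xi-xbar)^2) = 248/3 ≈ 82.666667
Syy = sum((yi-ybar)^2) = 62/3 ≈ 20.666667
sqrt(Sxx*Syy) = 124/3 ≈ 41.333333
r = Sxy / sqrt(Sxx*Syy) = -39.333333 / 41.333333 = -59/62 ≈ -0.951613

-0.9516


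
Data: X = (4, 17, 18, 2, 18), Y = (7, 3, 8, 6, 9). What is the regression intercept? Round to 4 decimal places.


a = ybar - b*xbar, where b = sum((xi-xbar)(yi-ybar)) / sum((xi-xbar)^2)
n = 5, xbar = 59/5 = 11.8, ybar = 33/5 = 6.6
Sxy = sum((xi-xbar)(yi-ybar)) = 7.6
Sxx = sum((xi-xbar)^2) = 260.8
b = Sxy / Sxx = 19/652 ≈ 0.029141
a = 6.6 - 0.029141 * 11.8 = 4079/652 ≈ 6.256135

6.2561


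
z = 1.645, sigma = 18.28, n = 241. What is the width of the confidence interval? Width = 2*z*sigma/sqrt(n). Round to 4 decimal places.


width = 2*z*sigma/sqrt(n)
2*z*sigma = 2 * 1.645 * 18.28 = 60.1412
sqrt(241) ≈ 15.524175
width = 60.1412 / 15.524175 ≈ 3.874035

3.8740


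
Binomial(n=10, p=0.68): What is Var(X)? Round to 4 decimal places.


Var = n*p*(1-p) = 10 * 0.68 * 0.32 = 2.176

2.1760


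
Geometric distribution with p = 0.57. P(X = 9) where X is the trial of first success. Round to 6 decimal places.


P = (1-p)^(k-1) * p
(1-p)^(k-1) = 0.43^8 ≈ 0.001168820
P = 0.001168820 * 0.57 ≈ 0.0006662274

0.000666


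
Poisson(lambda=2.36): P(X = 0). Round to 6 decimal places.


P = e^(-lam) * lam^k / k!
e^(-2.36) ≈ 0.09442022
lam^k = 2.36^0 = 1
k! = 0! = 1
P = 0.09442022 * 1 / 1 ≈ 0.094420

0.094420


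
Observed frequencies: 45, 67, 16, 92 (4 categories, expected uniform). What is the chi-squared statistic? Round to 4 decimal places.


chi2 = sum((O-E)^2/E), E = total/4
total = 220, E = 220/4 = 55
(45 - 55)^2 / 55 = 100 / 55 = 20/11 ≈ 1.818182
(67 - 55)^2 / 55 = 144 / 55 = 144/55 ≈ 2.618182
(16 - 55)^2 / 55 = 1521 / 55 = 1521/55 ≈ 27.654545
(92 - 55)^2 / 55 = 1369 / 55 = 1369/55 ≈ 24.890909
chi2 = 3134/55 ≈ 56.981818

56.9818


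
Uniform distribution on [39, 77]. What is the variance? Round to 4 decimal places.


Var = (b-a)^2 / 12
(b-a)^2 = (77 - 39)^2 = 1444
Var = 1444/12 ≈ 120.333333

120.3333


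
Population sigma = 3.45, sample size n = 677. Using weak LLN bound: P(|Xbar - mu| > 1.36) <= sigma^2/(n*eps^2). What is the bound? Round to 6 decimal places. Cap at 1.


bound = min(1, sigma^2/(n*eps^2))
sigma^2 = 3.45^2 = 11.9025
n*eps^2 = 677 * 1.36^2 = 677 * 1.8496 = 1252.1792
sigma^2/(n*eps^2) = 11.9025 / 1252.1792 ≈ 0.00950543

0.009505


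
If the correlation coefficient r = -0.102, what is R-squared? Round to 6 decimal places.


R^2 = r^2 = (-0.102)^2 = 0.010404

0.010404


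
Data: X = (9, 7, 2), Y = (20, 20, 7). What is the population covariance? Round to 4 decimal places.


Cov = (1/n)*sum((xi-xbar)(yi-ybar))
n = 3, xbar = 18/3 = 6, ybar = 47/3 ≈ 15.666667
sum((xi-xbar)(yi-ybar)) = 52
Cov = 52 / 3 = 52/3 ≈ 17.333333

17.3333


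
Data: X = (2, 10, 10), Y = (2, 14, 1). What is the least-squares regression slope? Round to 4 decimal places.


b = sum((xi-xbar)(yi-ybar)) / sum((xi-xbar)^2)
n = 3, xbar = 22/3 ≈ 7.333333, ybar = 17/3 ≈ 5.666667
Sxy = sum((xi-xbar)(yi-ybar)) = 88/3 ≈ 29.333333
Sxx = sum((xi-xbar)^2) = 128/3 ≈ 42.666667
b = Sxy / Sxx = 0.6875

0.6875


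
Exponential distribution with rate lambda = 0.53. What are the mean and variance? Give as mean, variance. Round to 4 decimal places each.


mean = 1/lam, var = 1/lam^2
mean = 1 / 0.53 = 100/53 ≈ 1.886792
lam^2 = 0.53^2 = 0.2809
var = 1 / 0.2809 = 10000/2809 ≈ 3.559986

1.8868, 3.5600


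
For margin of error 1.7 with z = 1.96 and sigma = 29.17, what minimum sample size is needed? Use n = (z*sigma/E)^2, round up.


z*sigma/E = 1.96 * 29.17 / 1.7 = 142933/4250 ≈ 33.631294
(z*sigma/E)^2 ≈ 1131.063944
round up: n = 1132

1132


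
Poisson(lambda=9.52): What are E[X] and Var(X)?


E[X] = Var(X) = lambda = 9.52

9.52, 9.52


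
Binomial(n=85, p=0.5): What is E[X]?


E[X] = n*p = 85 * 0.5 = 42.5

42.5


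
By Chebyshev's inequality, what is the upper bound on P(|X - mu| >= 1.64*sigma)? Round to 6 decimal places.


P <= 1/k^2
k^2 = 1.64^2 = 2.6896
1/k^2 = 1 / 2.6896 = 625/1681 ≈ 0.37180250

0.371802


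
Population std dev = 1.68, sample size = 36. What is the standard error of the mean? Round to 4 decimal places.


SE = sigma / sqrt(n)
sqrt(36) = 6
SE = 1.68 / 6 = 0.28

0.2800


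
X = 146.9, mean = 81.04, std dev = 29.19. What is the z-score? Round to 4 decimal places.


z = (X - mu) / sigma
X - mu = 146.9 - 81.04 = 65.86
z = 65.86 / 29.19 = 6586/2919 ≈ 2.256252

2.2563


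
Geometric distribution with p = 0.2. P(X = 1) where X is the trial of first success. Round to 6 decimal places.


P = (1-p)^(k-1) * p
(1-p)^(k-1) = 0.8^0 = 1
P = 1 * 0.2 = 0.2

0.200000


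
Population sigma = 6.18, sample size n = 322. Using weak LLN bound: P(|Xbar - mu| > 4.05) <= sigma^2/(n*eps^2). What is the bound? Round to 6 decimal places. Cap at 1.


bound = min(1, sigma^2/(n*eps^2))
sigma^2 = 6.18^2 = 38.1924
n*eps^2 = 322 * 4.05^2 = 322 * 16.4025 = 5281.605
sigma^2/(n*eps^2) = 38.1924 / 5281.605 ≈ 0.00723121

0.007231


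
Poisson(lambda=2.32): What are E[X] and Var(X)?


E[X] = Var(X) = lambda = 2.32

2.32, 2.32


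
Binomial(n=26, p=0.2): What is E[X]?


E[X] = n*p = 26 * 0.2 = 5.2

5.2


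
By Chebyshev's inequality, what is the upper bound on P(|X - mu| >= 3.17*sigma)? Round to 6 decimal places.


P <= 1/k^2
k^2 = 3.17^2 = 10.0489
1/k^2 = 1 / 10.0489 ≈ 0.09951338

0.099513


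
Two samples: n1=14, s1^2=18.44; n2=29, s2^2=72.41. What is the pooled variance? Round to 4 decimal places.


sp^2 = ((n1-1)*s1^2 + (n2-1)*s2^2)/(n1+n2-2)
(n1-1)*s1^2 = 13 * 18.44 = 239.72
(n2-1)*s2^2 = 28 * 72.41 = 2027.48
numerator = 239.72 + 2027.48 = 2267.2
n1+n2-2 = 41
sp^2 = 2267.2 / 41 = 11336/205 ≈ 55.297561

55.2976


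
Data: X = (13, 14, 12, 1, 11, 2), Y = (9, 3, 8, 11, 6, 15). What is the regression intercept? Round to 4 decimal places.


a = ybar - b*xbar, where b = sum((xi-xbar)(yi-ybar)) / sum((xi-xbar)^2)
n = 6, xbar = 53/6 ≈ 8.833333, ybar = 52/6 = 26/3 ≈ 8.666667
Sxy = sum((xi-xbar)(yi-ybar)) = -292/3 ≈ -97.333333
Sxx = sum((xi-xbar)^2) = 1001/6 ≈ 166.833333
b = Sxy / Sxx = -584/1001 ≈ -0.583417
a = 8.666667 - (-0.583417) * 8.833333 = 13834/1001 ≈ 13.820180

13.8202


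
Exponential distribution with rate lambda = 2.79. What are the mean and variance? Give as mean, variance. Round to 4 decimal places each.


mean = 1/lam, var = 1/lam^2
mean = 1 / 2.79 = 100/279 ≈ 0.358423
lam^2 = 2.79^2 = 7.7841
var = 1 / 7.7841 ≈ 0.128467

0.3584, 0.1285


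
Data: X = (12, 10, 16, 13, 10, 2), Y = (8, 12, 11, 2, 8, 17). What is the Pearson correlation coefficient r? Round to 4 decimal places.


r = sum((xi-xbar)(yi-ybar)) / sqrt(sum((xi-xbar)^2) * sum((yi-ybar)^2))
n = 6, xbar = 63/6 = 10.5, ybar = 58/6 = 29/3 ≈ 9.666667
Sxy = sum((xi-xbar)(yi-ybar)) = -77
Sxx = sum((xi-xbar)^2) = 111.5
Syy = sum((yi-ybar)^2) = 376/3 ≈ 125.333333
sqrt(Sxx*Syy) ≈ 118.214494
r = Sxy / sqrt(Sxx*Syy) = -77 / 118.214494 ≈ -0.651358

-0.6514


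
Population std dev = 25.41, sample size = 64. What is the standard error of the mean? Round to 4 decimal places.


SE = sigma / sqrt(n)
sqrt(64) = 8
SE = 25.41 / 8 = 3.17625

3.1763


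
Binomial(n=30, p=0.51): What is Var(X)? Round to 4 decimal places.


Var = n*p*(1-p) = 30 * 0.51 * 0.49 = 7.497

7.4970


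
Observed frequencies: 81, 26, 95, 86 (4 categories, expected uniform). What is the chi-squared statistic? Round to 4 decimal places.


chi2 = sum((O-E)^2/E), E = total/4
total = 288, E = 288/4 = 72
(81 - 72)^2 / 72 = 81 / 72 = 1.125
(26 - 72)^2 / 72 = 2116 / 72 = 529/18 ≈ 29.388889
(95 - 72)^2 / 72 = 529 / 72 = 529/72 ≈ 7.347222
(86 - 72)^2 / 72 = 196 / 72 = 49/18 ≈ 2.722222
chi2 = 487/12 ≈ 40.583333

40.5833


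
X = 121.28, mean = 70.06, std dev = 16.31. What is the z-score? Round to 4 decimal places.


z = (X - mu) / sigma
X - mu = 121.28 - 70.06 = 51.22
z = 51.22 / 16.31 = 5122/1631 ≈ 3.140405

3.1404


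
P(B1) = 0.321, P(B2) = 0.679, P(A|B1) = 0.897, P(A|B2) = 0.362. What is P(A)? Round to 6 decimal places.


P(A) = P(A|B1)*P(B1) + P(A|B2)*P(B2)
P(A|B1)*P(B1) = 0.897 * 0.321 = 0.287937
P(A|B2)*P(B2) = 0.362 * 0.679 = 0.245798
P(A) = 0.287937 + 0.245798 = 0.533735

0.533735


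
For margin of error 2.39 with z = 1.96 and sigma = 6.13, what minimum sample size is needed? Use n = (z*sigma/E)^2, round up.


z*sigma/E = 1.96 * 6.13 / 2.39 = 30037/5975 ≈ 5.027113
(z*sigma/E)^2 ≈ 25.271865
round up: n = 26

26


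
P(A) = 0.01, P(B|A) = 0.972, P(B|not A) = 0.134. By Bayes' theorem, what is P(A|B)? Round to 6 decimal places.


P(A|B) = P(B|A)*P(A) / P(B), P(B) = P(B|A)*P(A) + P(B|not A)*P(not A)
P(B|A)*P(A) = 0.972 * 0.01 = 0.00972
P(B|not A)*P(not A) = 0.134 * 0.99 = 0.13266
P(B) = 0.00972 + 0.13266 = 0.14238
P(A|B) = 0.00972 / 0.14238 = 54/791 ≈ 0.06826802

0.068268


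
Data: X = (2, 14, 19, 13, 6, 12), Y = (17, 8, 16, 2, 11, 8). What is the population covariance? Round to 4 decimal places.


Cov = (1/n)*sum((xi-xbar)(yi-ybar))
n = 6, xbar = 66/6 = 11, ybar = 62/6 = 31/3 ≈ 10.333333
sum((xi-xbar)(yi-ybar)) = -44
Cov = -44 / 6 = -22/3 ≈ -7.333333

-7.3333


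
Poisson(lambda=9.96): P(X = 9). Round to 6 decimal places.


P = e^(-lam) * lam^k / k!
e^(-9.96) ≈ 0.00004725274
lam^k = 9.96^9 ≈ 964570656.127319
k! = 9! = 362880
P = 0.00004725274 * 964570656.127319 / 362880 ≈ 0.125602

0.125602


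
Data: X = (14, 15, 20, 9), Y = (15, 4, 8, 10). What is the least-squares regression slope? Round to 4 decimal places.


b = sum((xi-xbar)(yi-ybar)) / sum((xi-xbar)^2)
n = 4, xbar = 58/4 = 14.5, ybar = 37/4 = 9.25
Sxy = sum((xi-xbar)(yi-ybar)) = -16.5
Sxx = sum((xi-xbar)^2) = 61
b = Sxy / Sxx = -33/122 ≈ -0.270492

-0.2705


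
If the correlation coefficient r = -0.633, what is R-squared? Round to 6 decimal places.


R^2 = r^2 = (-0.633)^2 = 0.400689

0.400689


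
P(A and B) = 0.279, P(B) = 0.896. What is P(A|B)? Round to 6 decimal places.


P(A|B) = P(A and B) / P(B) = 0.279 / 0.896 = 279/896 ≈ 0.31138393

0.311384


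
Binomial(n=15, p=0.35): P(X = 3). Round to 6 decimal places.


P = C(n,k) * p^k * (1-p)^(n-k)
C(15,3) = 455
p^k = 0.35^3 = 0.042875
(1-p)^(n-k) = 0.65^12 ≈ 0.005688009
P = 455 * 0.042875 * 0.005688009 ≈ 0.110962

0.110962


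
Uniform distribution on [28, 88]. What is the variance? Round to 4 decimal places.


Var = (b-a)^2 / 12
(b-a)^2 = (88 - 28)^2 = 3600
Var = 3600/12 = 300

300.0000


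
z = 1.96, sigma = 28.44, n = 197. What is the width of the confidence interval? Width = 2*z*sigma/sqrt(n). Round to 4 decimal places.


width = 2*z*sigma/sqrt(n)
2*z*sigma = 2 * 1.96 * 28.44 = 111.4848
sqrt(197) ≈ 14.035669
width = 111.4848 / 14.035669 ≈ 7.942963

7.9430


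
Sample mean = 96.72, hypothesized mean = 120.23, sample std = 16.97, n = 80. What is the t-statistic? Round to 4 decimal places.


t = (xbar - mu0) / (s/sqrt(n))
xbar - mu0 = 96.72 - 120.23 = -23.51
sqrt(80) ≈ 8.94427191
s/sqrt(n) = 16.97 / 8.94427191 ≈ 1.89730368
t = -23.51 / 1.89730368 ≈ -12.391269

-12.3913


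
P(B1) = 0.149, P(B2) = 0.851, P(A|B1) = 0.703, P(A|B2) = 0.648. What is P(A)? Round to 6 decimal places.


P(A) = P(A|B1)*P(B1) + P(A|B2)*P(B2)
P(A|B1)*P(B1) = 0.703 * 0.149 = 0.104747
P(A|B2)*P(B2) = 0.648 * 0.851 = 0.551448
P(A) = 0.104747 + 0.551448 = 0.656195

0.656195


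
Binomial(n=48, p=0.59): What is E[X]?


E[X] = n*p = 48 * 0.59 = 28.32

28.32


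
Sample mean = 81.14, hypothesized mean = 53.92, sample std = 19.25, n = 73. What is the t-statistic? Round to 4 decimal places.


t = (xbar - mu0) / (s/sqrt(n))
xbar - mu0 = 81.14 - 53.92 = 27.22
sqrt(73) ≈ 8.54400375
s/sqrt(n) = 19.25 / 8.54400375 ≈ 2.25304208
t = 27.22 / 2.25304208 ≈ 12.081443

12.0814


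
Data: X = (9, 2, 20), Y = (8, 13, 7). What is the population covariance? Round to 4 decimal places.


Cov = (1/n)*sum((xi-xbar)(yi-ybar))
n = 3, xbar = 31/3 ≈ 10.333333, ybar = 28/3 ≈ 9.333333
sum((xi-xbar)(yi-ybar)) = -154/3 ≈ -51.333333
Cov = -51.333333 / 3 = -154/9 ≈ -17.111111

-17.1111


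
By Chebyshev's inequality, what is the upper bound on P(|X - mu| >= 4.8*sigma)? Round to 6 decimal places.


P <= 1/k^2
k^2 = 4.8^2 = 23.04
1/k^2 = 1 / 23.04 = 25/576 ≈ 0.04340278

0.043403


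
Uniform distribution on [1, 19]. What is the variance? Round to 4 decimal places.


Var = (b-a)^2 / 12
(b-a)^2 = (19 - 1)^2 = 324
Var = 324/12 = 27

27.0000


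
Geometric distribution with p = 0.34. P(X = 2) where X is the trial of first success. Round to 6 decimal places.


P = (1-p)^(k-1) * p
(1-p)^(k-1) = 0.66^1 = 0.66
P = 0.66 * 0.34 = 0.2244

0.224400


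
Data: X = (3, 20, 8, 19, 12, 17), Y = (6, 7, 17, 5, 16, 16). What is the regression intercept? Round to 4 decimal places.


a = ybar - b*xbar, where b = sum((xi-xbar)(yi-ybar)) / sum((xi-xbar)^2)
n = 6, xbar = 79/6 ≈ 13.166667, ybar = 67/6 ≈ 11.166667
Sxy = sum((xi-xbar)(yi-ybar)) = -175/6 ≈ -29.166667
Sxx = sum((xi-xbar)^2) = 1361/6 ≈ 226.833333
b = Sxy / Sxx = -175/1361 ≈ -0.128582
a = 11.166667 - (-0.128582) * 13.166667 = 17502/1361 ≈ 12.859662

12.8597


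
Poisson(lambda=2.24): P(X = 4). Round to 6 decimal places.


P = e^(-lam) * lam^k / k!
e^(-2.24) ≈ 0.1064585
lam^k = 2.24^4 ≈ 25.176310
k! = 4! = 24
P = 0.1064585 * 25.176310 / 24 ≈ 0.111676

0.111676


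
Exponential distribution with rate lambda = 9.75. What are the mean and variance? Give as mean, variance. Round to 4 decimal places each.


mean = 1/lam, var = 1/lam^2
mean = 1 / 9.75 = 4/39 ≈ 0.102564
lam^2 = 9.75^2 = 95.0625
var = 1 / 95.0625 = 16/1521 ≈ 0.010519

0.1026, 0.0105


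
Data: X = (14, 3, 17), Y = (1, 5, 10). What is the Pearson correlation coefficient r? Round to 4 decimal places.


r = sum((xi-xbar)(yi-ybar)) / sqrt(sum((xi-xbar)^2) * sum((yi-ybar)^2))
n = 3, xbar = 34/3 ≈ 11.333333, ybar = 16/3 ≈ 5.333333
Sxy = sum((xi-xbar)(yi-ybar)) = 53/3 ≈ 17.666667
Sxx = sum((xi-xbar)^2) = 326/3 ≈ 108.666667
Syy = sum((yi-ybar)^2) = 122/3 ≈ 40.666667
sqrt(Sxx*Syy) ≈ 66.476395
r = Sxy / sqrt(Sxx*Syy) = 17.666667 / 66.476395 ≈ 0.265758

0.2658


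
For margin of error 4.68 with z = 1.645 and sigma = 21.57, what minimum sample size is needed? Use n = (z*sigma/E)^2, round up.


z*sigma/E = 1.645 * 21.57 / 4.68 ≈ 7.581763
(z*sigma/E)^2 ≈ 57.483127
round up: n = 58

58


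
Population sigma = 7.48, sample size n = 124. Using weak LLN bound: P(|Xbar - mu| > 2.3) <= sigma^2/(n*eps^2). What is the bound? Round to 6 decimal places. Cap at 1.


bound = min(1, sigma^2/(n*eps^2))
sigma^2 = 7.48^2 = 55.9504
n*eps^2 = 124 * 2.3^2 = 124 * 5.29 = 655.96
sigma^2/(n*eps^2) = 55.9504 / 655.96 ≈ 0.08529544

0.085295


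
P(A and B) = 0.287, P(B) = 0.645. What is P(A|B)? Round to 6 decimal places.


P(A|B) = P(A and B) / P(B) = 0.287 / 0.645 = 287/645 ≈ 0.44496124

0.444961


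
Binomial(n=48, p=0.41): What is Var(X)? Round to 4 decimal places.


Var = n*p*(1-p) = 48 * 0.41 * 0.59 = 11.6112

11.6112


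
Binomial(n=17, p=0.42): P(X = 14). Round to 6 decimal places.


P = C(n,k) * p^k * (1-p)^(n-k)
C(17,14) = 680
p^k = 0.42^14 ≈ 0.000005314838
(1-p)^(n-k) = 0.58^3 = 0.195112
P = 680 * 0.000005314838 * 0.195112 ≈ 0.000705

0.000705


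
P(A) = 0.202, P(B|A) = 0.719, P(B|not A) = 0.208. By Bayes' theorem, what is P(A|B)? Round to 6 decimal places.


P(A|B) = P(B|A)*P(A) / P(B), P(B) = P(B|A)*P(A) + P(B|not A)*P(not A)
P(B|A)*P(A) = 0.719 * 0.202 = 0.145238
P(B|not A)*P(not A) = 0.208 * 0.798 = 0.165984
P(B) = 0.145238 + 0.165984 = 0.311222
P(A|B) = 0.145238 / 0.311222 ≈ 0.46667009

0.466670


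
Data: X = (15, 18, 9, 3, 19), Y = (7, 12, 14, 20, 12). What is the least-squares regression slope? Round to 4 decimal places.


b = sum((xi-xbar)(yi-ybar)) / sum((xi-xbar)^2)
n = 5, xbar = 64/5 = 12.8, ybar = 65/5 = 13
Sxy = sum((xi-xbar)(yi-ybar)) = -97
Sxx = sum((xi-xbar)^2) = 180.8
b = Sxy / Sxx = -485/904 ≈ -0.536504

-0.5365


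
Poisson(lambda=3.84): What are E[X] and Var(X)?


E[X] = Var(X) = lambda = 3.84

3.84, 3.84


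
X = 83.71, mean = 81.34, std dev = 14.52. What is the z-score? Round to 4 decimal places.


z = (X - mu) / sigma
X - mu = 83.71 - 81.34 = 2.37
z = 2.37 / 14.52 = 79/484 ≈ 0.163223

0.1632


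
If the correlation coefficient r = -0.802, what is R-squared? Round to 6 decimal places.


R^2 = r^2 = (-0.802)^2 = 0.643204

0.643204


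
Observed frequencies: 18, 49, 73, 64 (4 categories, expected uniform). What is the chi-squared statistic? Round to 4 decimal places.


chi2 = sum((O-E)^2/E), E = total/4
total = 204, E = 204/4 = 51
(18 - 51)^2 / 51 = 1089 / 51 = 363/17 ≈ 21.352941
(49 - 51)^2 / 51 = 4 / 51 = 4/51 ≈ 0.078431
(73 - 51)^2 / 51 = 484 / 51 = 484/51 ≈ 9.490196
(64 - 51)^2 / 51 = 169 / 51 = 169/51 ≈ 3.313725
chi2 = 582/17 ≈ 34.235294

34.2353


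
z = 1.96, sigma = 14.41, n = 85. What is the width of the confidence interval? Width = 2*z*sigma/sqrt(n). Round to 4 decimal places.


width = 2*z*sigma/sqrt(n)
2*z*sigma = 2 * 1.96 * 14.41 = 56.4872
sqrt(85) ≈ 9.219544
width = 56.4872 / 9.219544 ≈ 6.126897

6.1269


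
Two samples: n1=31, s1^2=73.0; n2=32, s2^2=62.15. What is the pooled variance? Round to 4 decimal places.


sp^2 = ((n1-1)*s1^2 + (n2-1)*s2^2)/(n1+n2-2)
(n1-1)*s1^2 = 30 * 73.0 = 2190
(n2-1)*s2^2 = 31 * 62.15 = 1926.65
numerator = 2190 + 1926.65 = 4116.65
n1+n2-2 = 61
sp^2 = 4116.65 / 61 = 82333/1220 ≈ 67.486066

67.4861


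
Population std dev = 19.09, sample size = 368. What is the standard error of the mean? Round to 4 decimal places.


SE = sigma / sqrt(n)
sqrt(368) ≈ 19.183326
SE = 19.09 / 19.183326 ≈ 0.995135

0.9951


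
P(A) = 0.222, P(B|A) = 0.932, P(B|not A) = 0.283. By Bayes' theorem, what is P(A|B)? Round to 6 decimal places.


P(A|B) = P(B|A)*P(A) / P(B), P(B) = P(B|A)*P(A) + P(B|not A)*P(not A)
P(B|A)*P(A) = 0.932 * 0.222 = 0.206904
P(B|not A)*P(not A) = 0.283 * 0.778 = 0.220174
P(B) = 0.206904 + 0.220174 = 0.427078
P(A|B) = 0.206904 / 0.427078 ≈ 0.48446420

0.484464


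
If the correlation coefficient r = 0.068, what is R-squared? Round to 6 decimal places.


R^2 = r^2 = (0.068)^2 = 0.004624

0.004624


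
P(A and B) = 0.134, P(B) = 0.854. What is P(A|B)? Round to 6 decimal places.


P(A|B) = P(A and B) / P(B) = 0.134 / 0.854 = 67/427 ≈ 0.15690867

0.156909


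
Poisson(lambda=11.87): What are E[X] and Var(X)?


E[X] = Var(X) = lambda = 11.87

11.87, 11.87


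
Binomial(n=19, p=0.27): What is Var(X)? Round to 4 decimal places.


Var = n*p*(1-p) = 19 * 0.27 * 0.73 = 3.7449

3.7449


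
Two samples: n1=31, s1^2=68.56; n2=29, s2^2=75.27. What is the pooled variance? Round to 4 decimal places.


sp^2 = ((n1-1)*s1^2 + (n2-1)*s2^2)/(n1+n2-2)
(n1-1)*s1^2 = 30 * 68.56 = 2056.8
(n2-1)*s2^2 = 28 * 75.27 = 2107.56
numerator = 2056.8 + 2107.56 = 4164.36
n1+n2-2 = 58
sp^2 = 4164.36 / 58 = 104109/1450 ≈ 71.799310

71.7993


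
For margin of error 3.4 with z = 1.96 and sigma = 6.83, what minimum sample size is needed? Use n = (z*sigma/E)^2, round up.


z*sigma/E = 1.96 * 6.83 / 3.4 = 33467/8500 ≈ 3.937294
(z*sigma/E)^2 ≈ 15.502285
round up: n = 16

16


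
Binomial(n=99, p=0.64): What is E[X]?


E[X] = n*p = 99 * 0.64 = 63.36

63.36


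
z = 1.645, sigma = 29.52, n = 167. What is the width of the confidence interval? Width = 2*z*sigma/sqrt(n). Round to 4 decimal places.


width = 2*z*sigma/sqrt(n)
2*z*sigma = 2 * 1.645 * 29.52 = 97.1208
sqrt(167) ≈ 12.922848
width = 97.1208 / 12.922848 ≈ 7.515433

7.5154


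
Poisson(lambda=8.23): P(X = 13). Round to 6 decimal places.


P = e^(-lam) * lam^k / k!
e^(-8.23) ≈ 0.0002665363
lam^k = 8.23^13 ≈ 794690200665.717400
k! = 13! = 6227020800
P = 0.0002665363 * 794690200665.717400 / 6227020800 ≈ 0.034015

0.034015


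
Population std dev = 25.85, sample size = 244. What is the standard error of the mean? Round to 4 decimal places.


SE = sigma / sqrt(n)
sqrt(244) ≈ 15.620499
SE = 25.85 / 15.620499 ≈ 1.654877

1.6549


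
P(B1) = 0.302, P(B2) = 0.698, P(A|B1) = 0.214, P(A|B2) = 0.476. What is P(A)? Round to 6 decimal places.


P(A) = P(A|B1)*P(B1) + P(A|B2)*P(B2)
P(A|B1)*P(B1) = 0.214 * 0.302 = 0.064628
P(A|B2)*P(B2) = 0.476 * 0.698 = 0.332248
P(A) = 0.064628 + 0.332248 = 0.396876

0.396876


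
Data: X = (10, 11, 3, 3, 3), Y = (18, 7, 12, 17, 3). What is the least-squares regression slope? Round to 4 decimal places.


b = sum((xi-xbar)(yi-ybar)) / sum((xi-xbar)^2)
n = 5, xbar = 30/5 = 6, ybar = 57/5 = 11.4
Sxy = sum((xi-xbar)(yi-ybar)) = 11
Sxx = sum((xi-xbar)^2) = 68
b = Sxy / Sxx = 11/68 ≈ 0.161765

0.1618


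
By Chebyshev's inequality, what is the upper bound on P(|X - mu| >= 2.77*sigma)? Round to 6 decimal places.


P <= 1/k^2
k^2 = 2.77^2 = 7.6729
1/k^2 = 1 / 7.6729 ≈ 0.13032882

0.130329


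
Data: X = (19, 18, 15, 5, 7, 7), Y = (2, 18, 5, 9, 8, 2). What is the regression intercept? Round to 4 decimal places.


a = ybar - b*xbar, where b = sum((xi-xbar)(yi-ybar)) / sum((xi-xbar)^2)
n = 6, xbar = 71/6 ≈ 11.833333, ybar = 44/6 = 22/3 ≈ 7.333333
Sxy = sum((xi-xbar)(yi-ybar)) = 94/3 ≈ 31.333333
Sxx = sum((xi-xbar)^2) = 1157/6 ≈ 192.833333
b = Sxy / Sxx = 188/1157 ≈ 0.162489
a = 7.333333 - 0.162489 * 11.833333 = 6260/1157 ≈ 5.410545

5.4105


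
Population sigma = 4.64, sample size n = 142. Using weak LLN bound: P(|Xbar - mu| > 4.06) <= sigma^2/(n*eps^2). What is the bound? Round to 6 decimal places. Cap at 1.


bound = min(1, sigma^2/(n*eps^2))
sigma^2 = 4.64^2 = 21.5296
n*eps^2 = 142 * 4.06^2 = 142 * 16.4836 = 2340.6712
sigma^2/(n*eps^2) = 21.5296 / 2340.6712 = 32/3479 ≈ 0.00919805

0.009198


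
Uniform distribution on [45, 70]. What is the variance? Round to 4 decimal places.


Var = (b-a)^2 / 12
(b-a)^2 = (70 - 45)^2 = 625
Var = 625/12 ≈ 52.083333

52.0833


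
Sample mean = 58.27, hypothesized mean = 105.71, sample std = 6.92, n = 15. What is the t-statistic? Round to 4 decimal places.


t = (xbar - mu0) / (s/sqrt(n))
xbar - mu0 = 58.27 - 105.71 = -47.44
sqrt(15) ≈ 3.87298335
s/sqrt(n) = 6.92 / 3.87298335 ≈ 1.78673632
t = -47.44 / 1.78673632 ≈ -26.551204

-26.5512


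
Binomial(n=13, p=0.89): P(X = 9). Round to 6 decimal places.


P = C(n,k) * p^k * (1-p)^(n-k)
C(13,9) = 715
p^k = 0.89^9 ≈ 0.3503564
(1-p)^(n-k) = 0.11^4 = 0.00014641
P = 715 * 0.3503564 * 0.00014641 ≈ 0.036676

0.036676


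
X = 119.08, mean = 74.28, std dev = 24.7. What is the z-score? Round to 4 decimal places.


z = (X - mu) / sigma
X - mu = 119.08 - 74.28 = 44.8
z = 44.8 / 24.7 = 448/247 ≈ 1.813765

1.8138


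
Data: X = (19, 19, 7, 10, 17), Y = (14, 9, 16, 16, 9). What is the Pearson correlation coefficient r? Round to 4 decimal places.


r = sum((xi-xbar)(yi-ybar)) / sqrt(sum((xi-xbar)^2) * sum((yi-ybar)^2))
n = 5, xbar = 72/5 = 14.4, ybar = 64/5 = 12.8
Sxy = sum((xi-xbar)(yi-ybar)) = -59.6
Sxx = sum((xi-xbar)^2) = 123.2
Syy = sum((yi-ybar)^2) = 50.8
sqrt(Sxx*Syy) ≈ 79.111061
r = Sxy / sqrt(Sxx*Syy) = -59.6 / 79.111061 ≈ -0.753371

-0.7534


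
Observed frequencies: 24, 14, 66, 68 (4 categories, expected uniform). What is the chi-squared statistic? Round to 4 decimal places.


chi2 = sum((O-E)^2/E), E = total/4
total = 172, E = 172/4 = 43
(24 - 43)^2 / 43 = 361 / 43 = 361/43 ≈ 8.395349
(14 - 43)^2 / 43 = 841 / 43 = 841/43 ≈ 19.558140
(66 - 43)^2 / 43 = 529 / 43 = 529/43 ≈ 12.302326
(68 - 43)^2 / 43 = 625 / 43 = 625/43 ≈ 14.534884
chi2 = 2356/43 ≈ 54.790698

54.7907


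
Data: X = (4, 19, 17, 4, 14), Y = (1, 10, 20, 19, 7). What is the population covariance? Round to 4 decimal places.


Cov = (1/n)*sum((xi-xbar)(yi-ybar))
n = 5, xbar = 58/5 = 11.6, ybar = 57/5 = 11.4
sum((xi-xbar)(yi-ybar)) = 46.8
Cov = 46.8 / 5 = 9.36

9.3600


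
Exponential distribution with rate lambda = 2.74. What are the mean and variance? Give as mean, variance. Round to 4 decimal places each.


mean = 1/lam, var = 1/lam^2
mean = 1 / 2.74 = 50/137 ≈ 0.364964
lam^2 = 2.74^2 = 7.5076
var = 1 / 7.5076 ≈ 0.133198

0.3650, 0.1332


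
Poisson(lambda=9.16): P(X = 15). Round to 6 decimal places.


P = e^(-lam) * lam^k / k!
e^(-9.16) ≈ 0.0001051629
lam^k = 9.16^15 ≈ 268183531286225.494698
k! = 15! = 1307674368000
P = 0.0001051629 * 268183531286225.494698 / 1307674368000 ≈ 0.021567

0.021567


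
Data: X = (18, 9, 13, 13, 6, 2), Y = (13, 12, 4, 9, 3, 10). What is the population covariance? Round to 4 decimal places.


Cov = (1/n)*sum((xi-xbar)(yi-ybar))
n = 6, xbar = 61/6 ≈ 10.166667, ybar = 51/6 = 8.5
sum((xi-xbar)(yi-ybar)) = 30.5
Cov = 30.5 / 6 = 61/12 ≈ 5.083333

5.0833


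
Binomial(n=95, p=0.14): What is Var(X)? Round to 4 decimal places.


Var = n*p*(1-p) = 95 * 0.14 * 0.86 = 11.438

11.4380


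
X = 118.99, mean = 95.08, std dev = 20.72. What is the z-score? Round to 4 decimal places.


z = (X - mu) / sigma
X - mu = 118.99 - 95.08 = 23.91
z = 23.91 / 20.72 = 2391/2072 ≈ 1.153958

1.1540


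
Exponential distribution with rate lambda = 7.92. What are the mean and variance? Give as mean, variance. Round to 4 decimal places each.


mean = 1/lam, var = 1/lam^2
mean = 1 / 7.92 = 25/198 ≈ 0.126263
lam^2 = 7.92^2 = 62.7264
var = 1 / 62.7264 ≈ 0.015942

0.1263, 0.0159


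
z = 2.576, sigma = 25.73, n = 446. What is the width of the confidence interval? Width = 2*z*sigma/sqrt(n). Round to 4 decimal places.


width = 2*z*sigma/sqrt(n)
2*z*sigma = 2 * 2.576 * 25.73 = 132.56096
sqrt(446) ≈ 21.118712
width = 132.56096 / 21.118712 ≈ 6.276943

6.2769


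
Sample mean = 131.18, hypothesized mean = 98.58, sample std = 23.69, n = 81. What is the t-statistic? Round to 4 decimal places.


t = (xbar - mu0) / (s/sqrt(n))
xbar - mu0 = 131.18 - 98.58 = 32.6
sqrt(81) = 9
s/sqrt(n) = 23.69 / 9 = 2369/900 ≈ 2.63222222
t = 32.6 / 2.63222222 = 29340/2369 ≈ 12.384973

12.3850


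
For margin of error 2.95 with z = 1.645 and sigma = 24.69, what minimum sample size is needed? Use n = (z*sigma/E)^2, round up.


z*sigma/E = 1.645 * 24.69 / 2.95 ≈ 13.767814
(z*sigma/E)^2 ≈ 189.552690
round up: n = 190

190


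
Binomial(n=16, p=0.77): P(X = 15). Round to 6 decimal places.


P = C(n,k) * p^k * (1-p)^(n-k)
C(16,15) = 16
p^k = 0.77^15 ≈ 0.01983174
(1-p)^(n-k) = 0.23^1 = 0.23
P = 16 * 0.01983174 * 0.23 ≈ 0.072981

0.072981


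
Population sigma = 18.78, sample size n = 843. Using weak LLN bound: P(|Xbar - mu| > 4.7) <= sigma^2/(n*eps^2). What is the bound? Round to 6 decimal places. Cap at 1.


bound = min(1, sigma^2/(n*eps^2))
sigma^2 = 18.78^2 = 352.6884
n*eps^2 = 843 * 4.7^2 = 843 * 22.09 = 18621.87
sigma^2/(n*eps^2) = 352.6884 / 18621.87 ≈ 0.01893947

0.018939


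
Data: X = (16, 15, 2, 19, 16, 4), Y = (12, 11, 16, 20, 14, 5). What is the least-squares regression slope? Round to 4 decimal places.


b = sum((xi-xbar)(yi-ybar)) / sum((xi-xbar)^2)
n = 6, xbar = 72/6 = 12, ybar = 78/6 = 13
Sxy = sum((xi-xbar)(yi-ybar)) = 77
Sxx = sum((xi-xbar)^2) = 254
b = Sxy / Sxx = 77/254 ≈ 0.303150

0.3031


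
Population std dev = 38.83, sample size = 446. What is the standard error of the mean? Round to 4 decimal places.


SE = sigma / sqrt(n)
sqrt(446) ≈ 21.118712
SE = 38.83 / 21.118712 ≈ 1.838654

1.8387


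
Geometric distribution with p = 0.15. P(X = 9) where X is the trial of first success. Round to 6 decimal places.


P = (1-p)^(k-1) * p
(1-p)^(k-1) = 0.85^8 ≈ 0.2724905
P = 0.2724905 * 0.15 ≈ 0.04087358

0.040874


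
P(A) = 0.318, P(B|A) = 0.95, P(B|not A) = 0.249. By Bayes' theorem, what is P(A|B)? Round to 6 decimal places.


P(A|B) = P(B|A)*P(A) / P(B), P(B) = P(B|A)*P(A) + P(B|not A)*P(not A)
P(B|A)*P(A) = 0.95 * 0.318 = 0.3021
P(B|not A)*P(not A) = 0.249 * 0.682 = 0.169818
P(B) = 0.3021 + 0.169818 = 0.471918
P(A|B) = 0.3021 / 0.471918 ≈ 0.64015359

0.640154


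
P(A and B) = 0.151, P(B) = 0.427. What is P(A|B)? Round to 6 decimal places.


P(A|B) = P(A and B) / P(B) = 0.151 / 0.427 = 151/427 ≈ 0.35362998

0.353630


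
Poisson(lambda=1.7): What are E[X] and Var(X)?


E[X] = Var(X) = lambda = 1.7

1.7, 1.7


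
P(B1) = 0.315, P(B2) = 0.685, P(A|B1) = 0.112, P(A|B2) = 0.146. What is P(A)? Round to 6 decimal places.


P(A) = P(A|B1)*P(B1) + P(A|B2)*P(B2)
P(A|B1)*P(B1) = 0.112 * 0.315 = 0.03528
P(A|B2)*P(B2) = 0.146 * 0.685 = 0.10001
P(A) = 0.03528 + 0.10001 = 0.13529

0.135290


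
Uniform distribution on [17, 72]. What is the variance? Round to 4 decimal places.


Var = (b-a)^2 / 12
(b-a)^2 = (72 - 17)^2 = 3025
Var = 3025/12 ≈ 252.083333

252.0833


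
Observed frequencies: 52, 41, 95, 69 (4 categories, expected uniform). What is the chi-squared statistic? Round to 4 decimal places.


chi2 = sum((O-E)^2/E), E = total/4
total = 257, E = 257/4 = 64.25
(52 - 64.25)^2 / 64.25 = 150.0625 / 64.25 = 2401/1028 ≈ 2.335603
(41 - 64.25)^2 / 64.25 = 540.5625 / 64.25 = 8649/1028 ≈ 8.413424
(95 - 64.25)^2 / 64.25 = 945.5625 / 64.25 = 15129/1028 ≈ 14.716926
(69 - 64.25)^2 / 64.25 = 22.5625 / 64.25 = 361/1028 ≈ 0.351167
chi2 = 6635/257 ≈ 25.817121

25.8171


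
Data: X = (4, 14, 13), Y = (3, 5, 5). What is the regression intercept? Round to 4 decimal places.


a = ybar - b*xbar, where b = sum((xi-xbar)(yi-ybar)) / sum((xi-xbar)^2)
n = 3, xbar = 31/3 ≈ 10.333333, ybar = 13/3 ≈ 4.333333
Sxy = sum((xi-xbar)(yi-ybar)) = 38/3 ≈ 12.666667
Sxx = sum((xi-xbar)^2) = 182/3 ≈ 60.666667
b = Sxy / Sxx = 19/91 ≈ 0.208791
a = 4.333333 - 0.208791 * 10.333333 = 198/91 ≈ 2.175824

2.1758


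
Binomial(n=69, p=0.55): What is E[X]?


E[X] = n*p = 69 * 0.55 = 37.95

37.95


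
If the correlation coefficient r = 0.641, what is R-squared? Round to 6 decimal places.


R^2 = r^2 = (0.641)^2 = 0.410881

0.410881


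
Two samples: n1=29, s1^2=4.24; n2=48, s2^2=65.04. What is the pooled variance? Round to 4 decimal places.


sp^2 = ((n1-1)*s1^2 + (n2-1)*s2^2)/(n1+n2-2)
(n1-1)*s1^2 = 28 * 4.24 = 118.72
(n2-1)*s2^2 = 47 * 65.04 = 3056.88
numerator = 118.72 + 3056.88 = 3175.6
n1+n2-2 = 75
sp^2 = 3175.6 / 75 = 15878/375 ≈ 42.341333

42.3413
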